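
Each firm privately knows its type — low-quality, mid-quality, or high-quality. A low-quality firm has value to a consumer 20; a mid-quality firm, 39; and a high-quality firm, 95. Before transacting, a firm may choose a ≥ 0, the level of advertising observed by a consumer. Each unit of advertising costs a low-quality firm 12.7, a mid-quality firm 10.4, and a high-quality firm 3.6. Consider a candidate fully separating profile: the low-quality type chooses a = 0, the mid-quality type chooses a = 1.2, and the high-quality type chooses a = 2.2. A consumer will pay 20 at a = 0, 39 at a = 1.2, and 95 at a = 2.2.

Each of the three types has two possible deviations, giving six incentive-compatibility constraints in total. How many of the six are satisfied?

3

High-quality (own payoff 95 − 3.6×2.2 = 87.08): to a=0 gives 20 → no gain ✓; to a=1.2 gives 39 − 3.6×1.2 = 34.68 → no gain ✓.
Low-quality (own payoff 20): to a=1.2 gives 39 − 12.7×1.2 = 23.76 → profitable ✗; to a=2.2 gives 95 − 12.7×2.2 = 67.06 → profitable ✗.
Mid-quality (own payoff 39 − 10.4×1.2 = 26.52): to a=0 gives 20 → no gain ✓; to a=2.2 gives 95 − 10.4×2.2 = 72.12 → profitable ✗.
3 of the 6 constraints hold; not an equilibrium.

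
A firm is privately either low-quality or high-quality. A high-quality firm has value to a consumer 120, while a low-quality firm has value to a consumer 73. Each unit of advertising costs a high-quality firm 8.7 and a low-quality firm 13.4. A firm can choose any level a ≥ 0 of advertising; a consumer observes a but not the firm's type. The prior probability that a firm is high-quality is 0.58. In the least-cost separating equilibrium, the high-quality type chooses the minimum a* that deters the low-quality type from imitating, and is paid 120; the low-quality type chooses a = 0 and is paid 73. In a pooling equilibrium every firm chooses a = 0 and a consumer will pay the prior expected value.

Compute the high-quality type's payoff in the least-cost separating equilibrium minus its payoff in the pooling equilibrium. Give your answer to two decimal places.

Least-cost separating signal: a* solves 73 = 120 − 13.4·a*, so a* = (120 − 73)/13.4 ≈ 3.5075.
High-quality type's separating payoff: 120 − 8.7 × a* = 120 − 8.7 × (120 − 73)/13.4 = 120 − 408.9/13.4 ≈ 89.4851.
Pooling payoff: 0.58 × 120 + 0.42 × 73 = 100.26.
Difference: 89.4851 − 100.26 = -10.7749, i.e. -10.77 to two decimal places.
The high-quality type would prefer the pooling outcome.

-10.77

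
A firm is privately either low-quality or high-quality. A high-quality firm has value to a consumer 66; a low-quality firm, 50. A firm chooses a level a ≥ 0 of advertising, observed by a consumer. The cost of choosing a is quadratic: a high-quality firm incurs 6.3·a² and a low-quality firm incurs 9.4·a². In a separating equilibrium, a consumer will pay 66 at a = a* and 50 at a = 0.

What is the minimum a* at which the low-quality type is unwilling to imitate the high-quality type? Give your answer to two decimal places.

1.30

The low-quality type at a = 0 receives 50; imitating at a* yields 66 − 9.4·a*².
Indifference: 50 = 66 − 9.4·a*², so a*² = (66 − 50) / 9.4 ≈ 1.7021.
a* = √1.7021 ≈ 1.30.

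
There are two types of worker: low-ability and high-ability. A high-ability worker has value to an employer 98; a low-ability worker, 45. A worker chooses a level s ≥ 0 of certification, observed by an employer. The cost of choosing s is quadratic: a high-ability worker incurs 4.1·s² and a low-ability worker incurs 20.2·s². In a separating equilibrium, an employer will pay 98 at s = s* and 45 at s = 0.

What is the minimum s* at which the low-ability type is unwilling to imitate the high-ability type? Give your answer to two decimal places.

1.62

The low-ability type at s = 0 receives 45; imitating at s* yields 98 − 20.2·s*².
Indifference: 45 = 98 − 20.2·s*², so s*² = (98 − 45) / 20.2 ≈ 2.6238.
s* = √2.6238 ≈ 1.62.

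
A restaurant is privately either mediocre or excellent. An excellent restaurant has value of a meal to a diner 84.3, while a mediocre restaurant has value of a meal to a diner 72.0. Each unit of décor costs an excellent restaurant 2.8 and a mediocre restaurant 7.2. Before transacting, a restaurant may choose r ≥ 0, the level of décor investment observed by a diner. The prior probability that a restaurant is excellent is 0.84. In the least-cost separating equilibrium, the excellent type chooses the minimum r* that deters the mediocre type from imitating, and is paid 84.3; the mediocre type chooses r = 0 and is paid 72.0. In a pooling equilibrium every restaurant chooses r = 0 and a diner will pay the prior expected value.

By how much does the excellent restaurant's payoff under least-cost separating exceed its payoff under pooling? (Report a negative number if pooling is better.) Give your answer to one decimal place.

Least-cost separating signal: r* solves 72.0 = 84.3 − 7.2·r*, so r* = (84.3 − 72.0)/7.2 ≈ 1.7083.
Excellent type's separating payoff: 84.3 − 2.8 × r* = 84.3 − 2.8 × (84.3 − 72.0)/7.2 = 84.3 − 34.44/7.2 ≈ 79.517.
Pooling payoff: 0.84 × 84.3 + 0.16 × 72.0 = 82.332.
Difference: 79.517 − 82.332 = -2.815, i.e. -2.8 to one decimal place.
The excellent type would prefer the pooling outcome.

-2.8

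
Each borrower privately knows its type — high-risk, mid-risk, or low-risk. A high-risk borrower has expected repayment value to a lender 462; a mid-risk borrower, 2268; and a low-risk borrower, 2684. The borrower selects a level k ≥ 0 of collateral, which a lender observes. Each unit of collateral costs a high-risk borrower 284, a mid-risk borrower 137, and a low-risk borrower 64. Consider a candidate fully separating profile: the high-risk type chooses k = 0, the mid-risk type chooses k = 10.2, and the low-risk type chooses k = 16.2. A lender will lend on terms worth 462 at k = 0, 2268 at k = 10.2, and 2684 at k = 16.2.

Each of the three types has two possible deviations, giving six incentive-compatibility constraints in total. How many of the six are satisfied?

Mid-risk (own payoff 2268 − 137×10.2 = 870.6): to k=0 gives 462 → no gain ✓; to k=16.2 gives 2684 − 137×16.2 = 464.6 → no gain ✓.
High-risk (own payoff 462): to k=10.2 gives 2268 − 284×10.2 = -628.8 → no gain ✓; to k=16.2 gives 2684 − 284×16.2 = -1916.8 → no gain ✓.
Low-risk (own payoff 2684 − 64×16.2 = 1647.2): to k=0 gives 462 → no gain ✓; to k=10.2 gives 2268 − 64×10.2 = 1615.2 → no gain ✓.
6 of the 6 constraints hold; this profile is a separating equilibrium.

6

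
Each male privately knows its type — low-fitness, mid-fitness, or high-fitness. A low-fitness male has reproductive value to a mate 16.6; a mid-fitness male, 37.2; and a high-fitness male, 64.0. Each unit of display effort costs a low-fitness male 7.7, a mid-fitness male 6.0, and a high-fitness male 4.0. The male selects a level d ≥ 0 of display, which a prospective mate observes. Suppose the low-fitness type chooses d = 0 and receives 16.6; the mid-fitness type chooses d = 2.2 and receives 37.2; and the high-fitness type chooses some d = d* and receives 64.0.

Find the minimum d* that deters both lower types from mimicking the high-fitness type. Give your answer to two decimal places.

6.67

Mid-fitness type (on-path payoff 37.2 − 6.0×2.2 = 24) won't mimic when 24 ≥ 64.0 − 6.0·d*, i.e. d* ≥ 6.67.
Low-fitness type (on-path payoff 16.6) won't mimic when 16.6 ≥ 64.0 − 7.7·d*, i.e. d* ≥ 6.16.
Both must hold, so d* = max(6.16, 6.67) = 6.67. The mid-fitness type's constraint binds.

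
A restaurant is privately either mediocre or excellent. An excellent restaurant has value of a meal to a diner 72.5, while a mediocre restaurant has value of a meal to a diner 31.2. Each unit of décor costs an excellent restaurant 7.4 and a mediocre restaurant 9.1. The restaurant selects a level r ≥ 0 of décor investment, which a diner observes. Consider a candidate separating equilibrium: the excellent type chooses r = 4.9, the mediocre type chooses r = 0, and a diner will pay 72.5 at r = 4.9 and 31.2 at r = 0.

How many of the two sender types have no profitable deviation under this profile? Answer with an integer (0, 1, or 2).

2

Excellent type: signal → 72.5 − 7.4 × 4.9 = 36.24; deviate to 0 → 31.2. IC holds (36.24 ≥ 31.2).
Mediocre type: stay at 0 → 31.2; mimic → 72.5 − 9.1 × 4.9 = 27.91. IC holds (31.2 ≥ 27.91).
2 of 2 constraints hold, so this is a separating equilibrium.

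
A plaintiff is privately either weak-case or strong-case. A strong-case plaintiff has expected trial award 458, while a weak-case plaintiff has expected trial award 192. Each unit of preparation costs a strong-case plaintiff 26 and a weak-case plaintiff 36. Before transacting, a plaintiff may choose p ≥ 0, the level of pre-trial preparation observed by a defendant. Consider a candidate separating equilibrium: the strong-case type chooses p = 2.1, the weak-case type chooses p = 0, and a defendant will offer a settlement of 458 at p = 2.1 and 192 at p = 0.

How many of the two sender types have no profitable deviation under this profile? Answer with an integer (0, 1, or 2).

Weak-case type: stay at 0 → 192; mimic → 458 − 36 × 2.1 = 382.4. IC fails (192 < 382.4).
Strong-case type: signal → 458 − 26 × 2.1 = 403.4; deviate to 0 → 192. IC holds (403.4 ≥ 192).
1 of 2 constraints hold, so this profile is not an equilibrium.

1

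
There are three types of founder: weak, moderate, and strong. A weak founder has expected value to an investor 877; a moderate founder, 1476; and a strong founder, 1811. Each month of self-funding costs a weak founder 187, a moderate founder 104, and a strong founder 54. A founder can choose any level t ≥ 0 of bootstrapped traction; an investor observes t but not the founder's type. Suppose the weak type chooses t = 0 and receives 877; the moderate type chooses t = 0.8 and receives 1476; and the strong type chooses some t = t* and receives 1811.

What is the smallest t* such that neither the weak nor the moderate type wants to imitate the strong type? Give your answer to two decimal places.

Weak type (on-path payoff 877) won't mimic when 877 ≥ 1811 − 187·t*, i.e. t* ≥ 4.99.
Moderate type (on-path payoff 1476 − 104×0.8 = 1392.8) won't mimic when 1392.8 ≥ 1811 − 104·t*, i.e. t* ≥ 4.02.
Both must hold, so t* = max(4.99, 4.02) = 4.99. The weak type's constraint binds.

4.99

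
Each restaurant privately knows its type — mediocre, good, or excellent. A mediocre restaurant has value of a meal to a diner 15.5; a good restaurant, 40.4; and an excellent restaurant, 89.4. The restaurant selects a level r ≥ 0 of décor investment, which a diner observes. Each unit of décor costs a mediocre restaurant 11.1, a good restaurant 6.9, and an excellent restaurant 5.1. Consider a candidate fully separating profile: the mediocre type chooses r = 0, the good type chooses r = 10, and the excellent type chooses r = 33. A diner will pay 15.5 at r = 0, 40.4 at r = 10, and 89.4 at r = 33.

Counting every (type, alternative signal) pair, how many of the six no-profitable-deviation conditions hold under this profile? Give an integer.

3

Good (own payoff 40.4 − 6.9×10 = -28.6): to r=0 gives 15.5 → profitable ✗; to r=33 gives 89.4 − 6.9×33 = -138.3 → no gain ✓.
Mediocre (own payoff 15.5): to r=10 gives 40.4 − 11.1×10 = -70.6 → no gain ✓; to r=33 gives 89.4 − 11.1×33 = -276.9 → no gain ✓.
Excellent (own payoff 89.4 − 5.1×33 = -78.9): to r=0 gives 15.5 → profitable ✗; to r=10 gives 40.4 − 5.1×10 = -10.6 → profitable ✗.
3 of the 6 constraints hold; not an equilibrium.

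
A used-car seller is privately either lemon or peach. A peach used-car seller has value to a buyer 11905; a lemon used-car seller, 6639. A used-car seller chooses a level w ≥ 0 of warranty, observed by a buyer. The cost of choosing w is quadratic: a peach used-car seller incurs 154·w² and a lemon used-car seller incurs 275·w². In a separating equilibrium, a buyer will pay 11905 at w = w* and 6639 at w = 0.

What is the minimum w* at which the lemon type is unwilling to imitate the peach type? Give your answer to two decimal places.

The lemon type at w = 0 receives 6639; imitating at w* yields 11905 − 275·w*².
Indifference: 6639 = 11905 − 275·w*², so w*² = (11905 − 6639) / 275 ≈ 19.1491.
w* = √19.1491 ≈ 4.38.

4.38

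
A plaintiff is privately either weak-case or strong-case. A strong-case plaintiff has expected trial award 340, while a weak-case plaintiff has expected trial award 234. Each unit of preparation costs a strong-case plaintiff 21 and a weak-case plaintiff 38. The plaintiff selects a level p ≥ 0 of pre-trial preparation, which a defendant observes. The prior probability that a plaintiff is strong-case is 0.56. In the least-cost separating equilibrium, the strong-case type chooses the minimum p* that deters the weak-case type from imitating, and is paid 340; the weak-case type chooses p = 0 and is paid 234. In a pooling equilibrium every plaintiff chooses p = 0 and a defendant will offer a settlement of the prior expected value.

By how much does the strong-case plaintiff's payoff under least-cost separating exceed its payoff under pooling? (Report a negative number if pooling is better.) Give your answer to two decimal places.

-11.94

Least-cost separating signal: p* solves 234 = 340 − 38·p*, so p* = (340 − 234)/38 ≈ 2.7895.
Strong-case type's separating payoff: 340 − 21 × p* = 340 − 21 × (340 − 234)/38 = 340 − 2226/38 ≈ 281.4211.
Pooling payoff: 0.56 × 340 + 0.44 × 234 = 293.36.
Difference: 281.4211 − 293.36 = -11.9389, i.e. -11.94 to two decimal places.
The strong-case type would prefer the pooling outcome.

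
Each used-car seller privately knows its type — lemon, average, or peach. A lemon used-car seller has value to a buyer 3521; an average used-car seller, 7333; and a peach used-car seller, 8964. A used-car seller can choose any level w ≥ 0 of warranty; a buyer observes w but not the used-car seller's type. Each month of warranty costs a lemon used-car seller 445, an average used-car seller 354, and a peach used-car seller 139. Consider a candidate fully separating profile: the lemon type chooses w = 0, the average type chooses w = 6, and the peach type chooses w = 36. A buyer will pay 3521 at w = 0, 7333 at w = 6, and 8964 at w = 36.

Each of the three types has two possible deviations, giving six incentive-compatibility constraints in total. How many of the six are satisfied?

4

Average (own payoff 7333 − 354×6 = 5209): to w=0 gives 3521 → no gain ✓; to w=36 gives 8964 − 354×36 = -3780 → no gain ✓.
Lemon (own payoff 3521): to w=6 gives 7333 − 445×6 = 4663 → profitable ✗; to w=36 gives 8964 − 445×36 = -7056 → no gain ✓.
Peach (own payoff 8964 − 139×36 = 3960): to w=0 gives 3521 → no gain ✓; to w=6 gives 7333 − 139×6 = 6499 → profitable ✗.
4 of the 6 constraints hold; not an equilibrium.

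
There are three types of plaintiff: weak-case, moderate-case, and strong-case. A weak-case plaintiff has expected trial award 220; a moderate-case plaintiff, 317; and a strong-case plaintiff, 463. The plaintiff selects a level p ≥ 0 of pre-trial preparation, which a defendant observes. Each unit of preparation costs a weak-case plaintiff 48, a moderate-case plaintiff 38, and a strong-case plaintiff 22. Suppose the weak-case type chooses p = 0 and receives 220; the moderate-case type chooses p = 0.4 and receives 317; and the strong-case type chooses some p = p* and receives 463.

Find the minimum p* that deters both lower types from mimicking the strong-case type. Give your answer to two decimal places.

5.06

Moderate-case type (on-path payoff 317 − 38×0.4 = 301.8) won't mimic when 301.8 ≥ 463 − 38·p*, i.e. p* ≥ 4.24.
Weak-case type (on-path payoff 220) won't mimic when 220 ≥ 463 − 48·p*, i.e. p* ≥ 5.06.
Both must hold, so p* = max(5.06, 4.24) = 5.06. The weak-case type's constraint binds.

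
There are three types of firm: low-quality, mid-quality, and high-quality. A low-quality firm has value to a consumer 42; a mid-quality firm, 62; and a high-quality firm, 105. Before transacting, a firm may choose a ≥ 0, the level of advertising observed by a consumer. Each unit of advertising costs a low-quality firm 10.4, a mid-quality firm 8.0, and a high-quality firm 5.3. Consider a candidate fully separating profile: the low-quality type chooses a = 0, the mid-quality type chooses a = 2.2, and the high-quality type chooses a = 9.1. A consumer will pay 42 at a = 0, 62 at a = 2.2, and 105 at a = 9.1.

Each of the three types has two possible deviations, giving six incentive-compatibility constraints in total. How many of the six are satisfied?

6

Mid-quality (own payoff 62 − 8.0×2.2 = 44.4): to a=0 gives 42 → no gain ✓; to a=9.1 gives 105 − 8.0×9.1 = 32.2 → no gain ✓.
Low-quality (own payoff 42): to a=2.2 gives 62 − 10.4×2.2 = 39.12 → no gain ✓; to a=9.1 gives 105 − 10.4×9.1 = 10.36 → no gain ✓.
High-quality (own payoff 105 − 5.3×9.1 = 56.77): to a=0 gives 42 → no gain ✓; to a=2.2 gives 62 − 5.3×2.2 = 50.34 → no gain ✓.
6 of the 6 constraints hold; this profile is a separating equilibrium.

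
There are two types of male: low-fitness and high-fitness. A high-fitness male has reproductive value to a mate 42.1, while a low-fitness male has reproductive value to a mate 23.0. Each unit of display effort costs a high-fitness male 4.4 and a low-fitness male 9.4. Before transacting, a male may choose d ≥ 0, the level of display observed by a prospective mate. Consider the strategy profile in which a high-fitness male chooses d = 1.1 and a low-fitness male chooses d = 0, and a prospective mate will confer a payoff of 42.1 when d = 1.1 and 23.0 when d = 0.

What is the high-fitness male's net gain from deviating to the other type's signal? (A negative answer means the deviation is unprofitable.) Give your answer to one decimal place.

Playing d = 1.1 the high-fitness male receives 42.1 − 4.4 × 1.1 = 37.26.
Deviating to d = 0 yields 23.0 instead.
Gain from deviating: 23.0 − 37.26 = -14.26, i.e. -14.3 to one decimal place.
The gain is negative, so the high-fitness type's incentive-compatibility constraint is satisfied.

-14.3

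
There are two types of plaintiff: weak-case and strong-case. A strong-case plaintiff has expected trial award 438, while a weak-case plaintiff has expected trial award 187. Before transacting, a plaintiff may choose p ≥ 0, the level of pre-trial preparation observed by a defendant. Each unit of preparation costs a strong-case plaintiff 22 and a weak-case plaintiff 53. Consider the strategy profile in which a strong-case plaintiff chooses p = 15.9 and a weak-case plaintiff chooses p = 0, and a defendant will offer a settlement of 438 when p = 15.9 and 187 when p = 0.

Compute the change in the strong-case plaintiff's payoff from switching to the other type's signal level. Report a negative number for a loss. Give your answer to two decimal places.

98.80

Playing p = 15.9 the strong-case plaintiff receives 438 − 22 × 15.9 = 88.2.
Deviating to p = 0 yields 187 instead.
Gain from deviating: 187 − 88.2 = 98.80.
The gain is positive, so the strong-case type's incentive-compatibility constraint is violated — this profile is not a separating equilibrium.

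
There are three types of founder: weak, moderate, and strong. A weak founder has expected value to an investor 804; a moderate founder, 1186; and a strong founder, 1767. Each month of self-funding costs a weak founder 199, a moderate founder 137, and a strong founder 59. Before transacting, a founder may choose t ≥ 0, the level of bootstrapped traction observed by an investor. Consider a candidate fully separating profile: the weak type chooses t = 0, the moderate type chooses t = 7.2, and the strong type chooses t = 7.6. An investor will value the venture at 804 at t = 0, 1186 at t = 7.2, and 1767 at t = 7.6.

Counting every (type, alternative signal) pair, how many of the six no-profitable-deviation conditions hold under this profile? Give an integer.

Weak (own payoff 804): to t=7.2 gives 1186 − 199×7.2 = -246.8 → no gain ✓; to t=7.6 gives 1767 − 199×7.6 = 254.6 → no gain ✓.
Moderate (own payoff 1186 − 137×7.2 = 199.6): to t=0 gives 804 → profitable ✗; to t=7.6 gives 1767 − 137×7.6 = 725.8 → profitable ✗.
Strong (own payoff 1767 − 59×7.6 = 1318.6): to t=0 gives 804 → no gain ✓; to t=7.2 gives 1186 − 59×7.2 = 761.2 → no gain ✓.
4 of the 6 constraints hold; not an equilibrium.

4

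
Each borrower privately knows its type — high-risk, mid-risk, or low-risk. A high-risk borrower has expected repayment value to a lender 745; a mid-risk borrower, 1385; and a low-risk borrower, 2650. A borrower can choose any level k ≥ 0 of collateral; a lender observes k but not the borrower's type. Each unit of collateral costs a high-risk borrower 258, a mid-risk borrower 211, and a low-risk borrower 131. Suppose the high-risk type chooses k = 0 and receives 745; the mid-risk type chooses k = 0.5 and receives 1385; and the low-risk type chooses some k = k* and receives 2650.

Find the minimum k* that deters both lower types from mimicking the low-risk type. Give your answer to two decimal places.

7.38

High-risk type (on-path payoff 745) won't mimic when 745 ≥ 2650 − 258·k*, i.e. k* ≥ 7.38.
Mid-risk type (on-path payoff 1385 − 211×0.5 = 1279.5) won't mimic when 1279.5 ≥ 2650 − 211·k*, i.e. k* ≥ 6.50.
Both must hold, so k* = max(7.38, 6.50) = 7.38. The high-risk type's constraint binds.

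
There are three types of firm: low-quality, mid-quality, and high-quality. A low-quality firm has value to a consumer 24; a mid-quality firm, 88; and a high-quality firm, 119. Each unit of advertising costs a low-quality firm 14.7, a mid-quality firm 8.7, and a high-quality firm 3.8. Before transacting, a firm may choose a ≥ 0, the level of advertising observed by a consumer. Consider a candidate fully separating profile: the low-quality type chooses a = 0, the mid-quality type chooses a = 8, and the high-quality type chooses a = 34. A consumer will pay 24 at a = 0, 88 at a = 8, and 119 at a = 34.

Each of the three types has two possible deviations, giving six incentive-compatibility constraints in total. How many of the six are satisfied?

3

High-quality (own payoff 119 − 3.8×34 = -10.2): to a=0 gives 24 → profitable ✗; to a=8 gives 88 − 3.8×8 = 57.6 → profitable ✗.
Low-quality (own payoff 24): to a=8 gives 88 − 14.7×8 = -29.6 → no gain ✓; to a=34 gives 119 − 14.7×34 = -380.8 → no gain ✓.
Mid-quality (own payoff 88 − 8.7×8 = 18.4): to a=0 gives 24 → profitable ✗; to a=34 gives 119 − 8.7×34 = -176.8 → no gain ✓.
3 of the 6 constraints hold; not an equilibrium.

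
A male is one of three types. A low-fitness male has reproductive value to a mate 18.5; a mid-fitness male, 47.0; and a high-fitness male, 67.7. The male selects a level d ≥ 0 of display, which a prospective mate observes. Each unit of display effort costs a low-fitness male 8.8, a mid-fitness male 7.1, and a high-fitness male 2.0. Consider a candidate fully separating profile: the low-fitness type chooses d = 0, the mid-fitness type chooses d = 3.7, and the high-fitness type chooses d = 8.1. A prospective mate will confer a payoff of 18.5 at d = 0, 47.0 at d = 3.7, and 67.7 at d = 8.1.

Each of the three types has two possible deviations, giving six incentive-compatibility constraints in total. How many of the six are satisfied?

6

Mid-fitness (own payoff 47.0 − 7.1×3.7 = 20.73): to d=0 gives 18.5 → no gain ✓; to d=8.1 gives 67.7 − 7.1×8.1 = 10.19 → no gain ✓.
High-fitness (own payoff 67.7 − 2.0×8.1 = 51.5): to d=0 gives 18.5 → no gain ✓; to d=3.7 gives 47.0 − 2.0×3.7 = 39.6 → no gain ✓.
Low-fitness (own payoff 18.5): to d=3.7 gives 47.0 − 8.8×3.7 = 14.44 → no gain ✓; to d=8.1 gives 67.7 − 8.8×8.1 = -3.58 → no gain ✓.
6 of the 6 constraints hold; this profile is a separating equilibrium.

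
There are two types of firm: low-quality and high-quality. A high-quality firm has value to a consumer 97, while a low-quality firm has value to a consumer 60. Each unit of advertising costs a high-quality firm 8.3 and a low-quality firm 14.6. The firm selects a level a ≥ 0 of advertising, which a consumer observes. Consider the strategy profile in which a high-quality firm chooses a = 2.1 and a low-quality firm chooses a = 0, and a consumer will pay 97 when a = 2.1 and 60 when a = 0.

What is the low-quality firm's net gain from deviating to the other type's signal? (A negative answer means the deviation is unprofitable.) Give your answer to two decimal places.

Playing a = 0 the low-quality firm receives 60.
Deviating to a = 2.1 brings payment 97 at cost 14.6 × 2.1 = 30.66, netting 66.34.
Gain from deviating: 66.34 − 60 = 6.34.
The gain is positive, so the low-quality type's incentive-compatibility constraint is violated — this profile is not a separating equilibrium.

6.34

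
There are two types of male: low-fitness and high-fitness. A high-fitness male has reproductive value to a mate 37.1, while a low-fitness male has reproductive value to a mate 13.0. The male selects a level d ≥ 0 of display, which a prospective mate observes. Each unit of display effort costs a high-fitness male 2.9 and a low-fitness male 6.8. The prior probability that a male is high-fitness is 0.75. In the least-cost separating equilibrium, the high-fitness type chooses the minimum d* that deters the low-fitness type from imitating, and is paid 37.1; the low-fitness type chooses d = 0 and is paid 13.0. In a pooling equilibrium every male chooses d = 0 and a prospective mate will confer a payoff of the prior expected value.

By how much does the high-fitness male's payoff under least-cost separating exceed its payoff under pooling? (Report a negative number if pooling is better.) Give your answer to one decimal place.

Least-cost separating signal: d* solves 13.0 = 37.1 − 6.8·d*, so d* = (37.1 − 13.0)/6.8 ≈ 3.5441.
High-fitness type's separating payoff: 37.1 − 2.9 × d* = 37.1 − 2.9 × (37.1 − 13.0)/6.8 = 37.1 − 69.89/6.8 ≈ 26.822.
Pooling payoff: 0.75 × 37.1 + 0.25 × 13.0 = 31.075.
Difference: 26.822 − 31.075 = -4.253, i.e. -4.3 to one decimal place.
The high-fitness type would prefer the pooling outcome.

-4.3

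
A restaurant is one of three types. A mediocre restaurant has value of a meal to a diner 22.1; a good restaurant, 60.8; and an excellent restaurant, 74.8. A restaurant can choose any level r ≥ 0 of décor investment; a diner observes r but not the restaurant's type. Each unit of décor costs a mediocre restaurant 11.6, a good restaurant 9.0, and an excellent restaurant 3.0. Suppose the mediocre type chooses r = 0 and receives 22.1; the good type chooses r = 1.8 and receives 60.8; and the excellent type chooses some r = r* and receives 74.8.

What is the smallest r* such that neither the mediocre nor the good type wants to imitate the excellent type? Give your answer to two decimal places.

4.54

Mediocre type (on-path payoff 22.1) won't mimic when 22.1 ≥ 74.8 − 11.6·r*, i.e. r* ≥ 4.54.
Good type (on-path payoff 60.8 − 9.0×1.8 = 44.6) won't mimic when 44.6 ≥ 74.8 − 9.0·r*, i.e. r* ≥ 3.36.
Both must hold, so r* = max(4.54, 3.36) = 4.54. The mediocre type's constraint binds.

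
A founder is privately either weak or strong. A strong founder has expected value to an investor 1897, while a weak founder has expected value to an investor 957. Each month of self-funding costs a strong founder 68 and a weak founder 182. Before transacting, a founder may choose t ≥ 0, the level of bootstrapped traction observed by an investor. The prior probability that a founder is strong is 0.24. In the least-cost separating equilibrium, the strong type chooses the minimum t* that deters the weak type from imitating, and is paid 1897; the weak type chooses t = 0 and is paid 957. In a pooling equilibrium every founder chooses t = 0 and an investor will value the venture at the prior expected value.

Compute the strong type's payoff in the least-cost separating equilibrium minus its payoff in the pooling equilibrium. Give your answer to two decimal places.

Least-cost separating signal: t* solves 957 = 1897 − 182·t*, so t* = (1897 − 957)/182 ≈ 5.1648.
Strong type's separating payoff: 1897 − 68 × t* = 1897 − 68 × (1897 − 957)/182 = 1897 − 63920/182 ≈ 1545.7912.
Pooling payoff: 0.24 × 1897 + 0.76 × 957 = 1182.6.
Difference: 1545.7912 − 1182.6 = 363.1912, i.e. 363.19 to two decimal places.
The strong type prefers to separate.

363.19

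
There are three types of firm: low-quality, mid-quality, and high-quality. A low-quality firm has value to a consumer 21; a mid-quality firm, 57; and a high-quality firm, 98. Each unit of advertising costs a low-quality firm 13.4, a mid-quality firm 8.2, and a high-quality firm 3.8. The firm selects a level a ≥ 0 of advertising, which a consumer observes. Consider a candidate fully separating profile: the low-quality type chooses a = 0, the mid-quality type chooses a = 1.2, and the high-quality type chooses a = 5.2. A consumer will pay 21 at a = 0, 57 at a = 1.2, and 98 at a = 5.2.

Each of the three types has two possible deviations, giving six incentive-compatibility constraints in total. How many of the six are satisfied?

Low-quality (own payoff 21): to a=1.2 gives 57 − 13.4×1.2 = 40.92 → profitable ✗; to a=5.2 gives 98 − 13.4×5.2 = 28.32 → profitable ✗.
Mid-quality (own payoff 57 − 8.2×1.2 = 47.16): to a=0 gives 21 → no gain ✓; to a=5.2 gives 98 − 8.2×5.2 = 55.36 → profitable ✗.
High-quality (own payoff 98 − 3.8×5.2 = 78.24): to a=0 gives 21 → no gain ✓; to a=1.2 gives 57 − 3.8×1.2 = 52.44 → no gain ✓.
3 of the 6 constraints hold; not an equilibrium.

3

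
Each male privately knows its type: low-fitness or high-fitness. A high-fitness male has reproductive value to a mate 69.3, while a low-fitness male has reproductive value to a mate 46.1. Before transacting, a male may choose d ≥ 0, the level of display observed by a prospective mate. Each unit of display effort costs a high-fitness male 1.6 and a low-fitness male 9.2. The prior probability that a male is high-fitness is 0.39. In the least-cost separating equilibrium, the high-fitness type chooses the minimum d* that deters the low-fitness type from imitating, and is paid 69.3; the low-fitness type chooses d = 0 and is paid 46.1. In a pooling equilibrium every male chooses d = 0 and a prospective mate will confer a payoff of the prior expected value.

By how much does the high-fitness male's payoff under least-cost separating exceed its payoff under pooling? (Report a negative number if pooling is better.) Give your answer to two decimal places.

10.12

Least-cost separating signal: d* solves 46.1 = 69.3 − 9.2·d*, so d* = (69.3 − 46.1)/9.2 ≈ 2.5217.
High-fitness type's separating payoff: 69.3 − 1.6 × d* = 69.3 − 1.6 × (69.3 − 46.1)/9.2 = 69.3 − 37.12/9.2 ≈ 65.2652.
Pooling payoff: 0.39 × 69.3 + 0.61 × 46.1 = 55.148.
Difference: 65.2652 − 55.148 = 10.1172, i.e. 10.12 to two decimal places.
The high-fitness type prefers to separate.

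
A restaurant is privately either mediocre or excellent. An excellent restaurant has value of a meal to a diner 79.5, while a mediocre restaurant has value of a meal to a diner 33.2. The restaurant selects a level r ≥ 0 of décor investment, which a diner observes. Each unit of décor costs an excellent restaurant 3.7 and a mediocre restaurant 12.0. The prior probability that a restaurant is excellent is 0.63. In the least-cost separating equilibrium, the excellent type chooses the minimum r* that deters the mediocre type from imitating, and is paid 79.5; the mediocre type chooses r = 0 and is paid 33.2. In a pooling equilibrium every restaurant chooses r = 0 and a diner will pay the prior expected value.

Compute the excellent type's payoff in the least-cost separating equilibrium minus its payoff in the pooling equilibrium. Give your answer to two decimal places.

2.86

Least-cost separating signal: r* solves 33.2 = 79.5 − 12.0·r*, so r* = (79.5 − 33.2)/12.0 ≈ 3.8583.
Excellent type's separating payoff: 79.5 − 3.7 × r* = 79.5 − 3.7 × (79.5 − 33.2)/12.0 = 79.5 − 171.31/12.0 ≈ 65.2242.
Pooling payoff: 0.63 × 79.5 + 0.37 × 33.2 = 62.369.
Difference: 65.2242 − 62.369 = 2.8552, i.e. 2.86 to two decimal places.
The excellent type prefers to separate.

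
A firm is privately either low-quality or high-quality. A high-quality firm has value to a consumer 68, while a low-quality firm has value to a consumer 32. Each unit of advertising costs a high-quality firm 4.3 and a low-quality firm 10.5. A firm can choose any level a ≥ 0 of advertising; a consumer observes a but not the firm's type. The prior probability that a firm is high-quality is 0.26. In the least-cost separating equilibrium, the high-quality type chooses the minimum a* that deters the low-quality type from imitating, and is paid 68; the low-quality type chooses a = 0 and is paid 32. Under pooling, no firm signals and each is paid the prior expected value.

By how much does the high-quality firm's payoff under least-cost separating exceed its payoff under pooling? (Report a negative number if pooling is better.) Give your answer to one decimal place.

11.9

Least-cost separating signal: a* solves 32 = 68 − 10.5·a*, so a* = (68 − 32)/10.5 ≈ 3.4286.
High-quality type's separating payoff: 68 − 4.3 × a* = 68 − 4.3 × (68 − 32)/10.5 = 68 − 154.8/10.5 ≈ 53.257.
Pooling payoff: 0.26 × 68 + 0.74 × 32 = 41.36.
Difference: 53.257 − 41.36 = 11.897, i.e. 11.9 to one decimal place.
The high-quality type prefers to separate.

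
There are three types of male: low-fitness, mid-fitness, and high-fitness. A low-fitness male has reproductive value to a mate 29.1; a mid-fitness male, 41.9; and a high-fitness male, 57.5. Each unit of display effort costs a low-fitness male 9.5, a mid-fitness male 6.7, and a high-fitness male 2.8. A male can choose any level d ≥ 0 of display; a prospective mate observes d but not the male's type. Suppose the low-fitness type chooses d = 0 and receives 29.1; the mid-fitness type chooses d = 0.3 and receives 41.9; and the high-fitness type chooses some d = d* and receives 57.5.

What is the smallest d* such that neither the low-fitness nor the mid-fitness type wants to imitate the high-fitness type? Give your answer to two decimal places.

2.99

Mid-fitness type (on-path payoff 41.9 − 6.7×0.3 = 39.89) won't mimic when 39.89 ≥ 57.5 − 6.7·d*, i.e. d* ≥ 2.63.
Low-fitness type (on-path payoff 29.1) won't mimic when 29.1 ≥ 57.5 − 9.5·d*, i.e. d* ≥ 2.99.
Both must hold, so d* = max(2.99, 2.63) = 2.99. The low-fitness type's constraint binds.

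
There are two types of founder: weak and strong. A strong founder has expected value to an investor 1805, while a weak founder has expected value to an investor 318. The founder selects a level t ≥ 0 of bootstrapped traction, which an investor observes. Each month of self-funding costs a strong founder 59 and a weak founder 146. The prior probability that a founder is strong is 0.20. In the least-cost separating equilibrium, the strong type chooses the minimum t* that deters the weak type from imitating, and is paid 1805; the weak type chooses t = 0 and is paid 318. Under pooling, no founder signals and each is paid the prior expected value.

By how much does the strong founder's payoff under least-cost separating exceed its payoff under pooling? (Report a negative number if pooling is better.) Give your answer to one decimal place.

Least-cost separating signal: t* solves 318 = 1805 − 146·t*, so t* = (1805 − 318)/146 ≈ 10.1849.
Strong type's separating payoff: 1805 − 59 × t* = 1805 − 59 × (1805 − 318)/146 = 1805 − 87733/146 ≈ 1204.089.
Pooling payoff: 0.20 × 1805 + 0.80 × 318 = 615.4.
Difference: 1204.089 − 615.4 = 588.689, i.e. 588.7 to one decimal place.
The strong type prefers to separate.

588.7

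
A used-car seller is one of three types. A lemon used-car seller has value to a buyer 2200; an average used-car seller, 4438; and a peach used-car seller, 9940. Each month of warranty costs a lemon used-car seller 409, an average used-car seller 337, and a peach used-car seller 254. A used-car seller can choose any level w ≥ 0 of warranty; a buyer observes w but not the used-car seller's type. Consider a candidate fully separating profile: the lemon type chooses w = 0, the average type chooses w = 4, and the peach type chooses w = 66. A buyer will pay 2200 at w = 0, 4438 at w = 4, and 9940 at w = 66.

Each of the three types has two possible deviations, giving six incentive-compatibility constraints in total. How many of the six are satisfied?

3

Lemon (own payoff 2200): to w=4 gives 4438 − 409×4 = 2802 → profitable ✗; to w=66 gives 9940 − 409×66 = -17054 → no gain ✓.
Average (own payoff 4438 − 337×4 = 3090): to w=0 gives 2200 → no gain ✓; to w=66 gives 9940 − 337×66 = -12302 → no gain ✓.
Peach (own payoff 9940 − 254×66 = -6824): to w=0 gives 2200 → profitable ✗; to w=4 gives 4438 − 254×4 = 3422 → profitable ✗.
3 of the 6 constraints hold; not an equilibrium.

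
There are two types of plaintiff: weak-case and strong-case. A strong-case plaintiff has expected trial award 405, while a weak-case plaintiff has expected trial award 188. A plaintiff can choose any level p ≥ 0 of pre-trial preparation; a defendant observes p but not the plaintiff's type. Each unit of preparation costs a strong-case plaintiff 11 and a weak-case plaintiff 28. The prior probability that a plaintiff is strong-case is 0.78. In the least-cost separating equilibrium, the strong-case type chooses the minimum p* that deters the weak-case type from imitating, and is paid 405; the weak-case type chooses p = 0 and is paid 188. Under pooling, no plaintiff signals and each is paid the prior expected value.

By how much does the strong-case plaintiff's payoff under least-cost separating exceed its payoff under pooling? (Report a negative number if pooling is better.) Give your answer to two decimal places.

-37.51

Least-cost separating signal: p* solves 188 = 405 − 28·p*, so p* = (405 − 188)/28 = 7.75.
Strong-case type's separating payoff: 405 − 11 × p* = 405 − 11 × (405 − 188)/28 = 405 − 2387/28 = 319.75.
Pooling payoff: 0.78 × 405 + 0.22 × 188 = 357.26.
Difference: 319.75 − 357.26 = -37.51.
The strong-case type would prefer the pooling outcome.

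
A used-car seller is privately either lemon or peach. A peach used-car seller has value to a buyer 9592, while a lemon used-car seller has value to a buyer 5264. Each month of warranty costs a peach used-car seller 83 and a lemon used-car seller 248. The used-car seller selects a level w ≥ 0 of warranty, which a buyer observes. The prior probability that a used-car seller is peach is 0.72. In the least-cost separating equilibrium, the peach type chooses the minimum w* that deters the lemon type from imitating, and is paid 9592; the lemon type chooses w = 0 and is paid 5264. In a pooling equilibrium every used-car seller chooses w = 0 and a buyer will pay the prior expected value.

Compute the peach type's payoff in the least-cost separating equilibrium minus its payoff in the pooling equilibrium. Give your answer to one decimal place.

-236.6

Least-cost separating signal: w* solves 5264 = 9592 − 248·w*, so w* = (9592 − 5264)/248 ≈ 17.4516.
Peach type's separating payoff: 9592 − 83 × w* = 9592 − 83 × (9592 − 5264)/248 = 9592 − 359224/248 ≈ 8143.516.
Pooling payoff: 0.72 × 9592 + 0.28 × 5264 = 8380.16.
Difference: 8143.516 − 8380.16 = -236.644, i.e. -236.6 to one decimal place.
The peach type would prefer the pooling outcome.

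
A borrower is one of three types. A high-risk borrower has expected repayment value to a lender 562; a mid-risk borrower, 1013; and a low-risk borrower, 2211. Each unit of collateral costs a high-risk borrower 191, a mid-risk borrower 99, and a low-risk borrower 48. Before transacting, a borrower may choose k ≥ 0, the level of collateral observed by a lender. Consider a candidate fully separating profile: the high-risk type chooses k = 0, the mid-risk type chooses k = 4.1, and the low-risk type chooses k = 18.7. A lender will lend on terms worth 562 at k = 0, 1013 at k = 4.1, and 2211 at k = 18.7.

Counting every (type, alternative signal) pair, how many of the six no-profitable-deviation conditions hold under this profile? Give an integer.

6

Mid-risk (own payoff 1013 − 99×4.1 = 607.1): to k=0 gives 562 → no gain ✓; to k=18.7 gives 2211 − 99×18.7 = 359.7 → no gain ✓.
High-risk (own payoff 562): to k=4.1 gives 1013 − 191×4.1 = 229.9 → no gain ✓; to k=18.7 gives 2211 − 191×18.7 = -1360.7 → no gain ✓.
Low-risk (own payoff 2211 − 48×18.7 = 1313.4): to k=0 gives 562 → no gain ✓; to k=4.1 gives 1013 − 48×4.1 = 816.2 → no gain ✓.
6 of the 6 constraints hold; this profile is a separating equilibrium.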